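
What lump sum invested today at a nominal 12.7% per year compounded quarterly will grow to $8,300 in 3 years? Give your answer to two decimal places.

$5,704.06

With 4 periods per year: i = 0.03175, n = 12.
Discount factor = (1+0.03175)^(−12) = 0.687237; PV = 8,300 × 0.687237 = 5,704.0636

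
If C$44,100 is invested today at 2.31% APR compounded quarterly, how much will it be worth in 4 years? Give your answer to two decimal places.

With 4 periods per year: i = 0.005775, n = 16.
FV = PV·(1+i)^n = 44,100 × 1.096512 = 48,356.1785

C$48,356.18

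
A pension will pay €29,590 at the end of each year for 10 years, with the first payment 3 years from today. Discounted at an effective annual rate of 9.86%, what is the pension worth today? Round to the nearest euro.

€151,556

PV at t=2 (ordinary 10-year annuity): 29590 × a(10|0.0986) = 29590 × 6.181696 = 182,916.3986
PV₀ = 182,916.3986 / (1+0.0986)^2 = 182,916.3986 / 1.206922 = 151,556.1110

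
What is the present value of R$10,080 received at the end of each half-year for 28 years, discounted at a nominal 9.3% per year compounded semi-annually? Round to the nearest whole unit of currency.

Periodic rate i = 0.093/2 = 0.0465; n = 28 × 2 = 56 periods.
Annuity factor a(56|0.0465) = 19.818241; PV = 10080 × 19.818241 = 199,767.8656

R$199,768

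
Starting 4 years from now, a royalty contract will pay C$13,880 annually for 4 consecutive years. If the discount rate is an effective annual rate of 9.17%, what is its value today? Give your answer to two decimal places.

C$34,432.49

Value one period before first payment (t=3): 13880 × [1 − (1+0.0917)^(−4)] / 0.0917 = 13880 × 3.227668 = 44,800.0301
Discount back 3 years: 44,800.0301 × (1+0.0917)^(−3) = 44,800.0301 × 0.768582 = 34,432.4856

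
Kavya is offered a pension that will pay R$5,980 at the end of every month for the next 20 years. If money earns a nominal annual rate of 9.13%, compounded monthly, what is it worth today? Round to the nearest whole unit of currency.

i = 0.0913/12 = 0.00760833 per month; n = 20·12 = 240.
Annuity factor a(240|0.00760833) = 110.119586; PV = 5980 × 110.119586 = 658,515.1233

R$658,515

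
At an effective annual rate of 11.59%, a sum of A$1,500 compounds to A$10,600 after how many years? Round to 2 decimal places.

n = ln(10600/1500) / ln(1+0.1159) = ln(7.06667) / 0.109661 = 17.8312 years

17.83 years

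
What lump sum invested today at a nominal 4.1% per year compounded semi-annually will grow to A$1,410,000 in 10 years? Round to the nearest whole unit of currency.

Periodic rate i = 0.041/2 = 0.0205; n = 10 × 2 = 20 periods.
Discount factor = (1+0.0205)^(−20) = 0.666407; PV = 1,410,000 × 0.666407 = 939,634.4513

A$939,634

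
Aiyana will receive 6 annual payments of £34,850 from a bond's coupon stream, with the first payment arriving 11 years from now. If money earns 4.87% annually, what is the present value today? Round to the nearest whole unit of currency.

£110,406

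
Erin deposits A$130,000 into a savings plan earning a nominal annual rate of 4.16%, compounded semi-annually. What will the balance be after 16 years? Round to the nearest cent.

i = 0.0416/2 = 0.0208 per half-year; n = 16·2 = 32.
130,000 × (1+0.0208)^32 = 130,000 × 1.932418 = 251,214.3920

A$251,214.39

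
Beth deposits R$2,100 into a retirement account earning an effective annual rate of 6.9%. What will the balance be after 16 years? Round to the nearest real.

R$6,107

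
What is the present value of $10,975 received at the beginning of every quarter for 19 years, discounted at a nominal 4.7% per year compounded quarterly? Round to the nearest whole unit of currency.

With 4 periods per year: i = 0.01175, n = 76.
PV = 10975 × [1 − (1+0.01175)^(−76)] / 0.01175 × (1+i) = 10975 × 50.668224 = 556,083.7570
Payments are at the start of each period, so multiply by (1+i).

$556,084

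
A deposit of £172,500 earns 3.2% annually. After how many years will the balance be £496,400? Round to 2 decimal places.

33.56 years

n = ln(496400/172500) / ln(1+0.032) = ln(2.87768) / 0.031499 = 33.5565 years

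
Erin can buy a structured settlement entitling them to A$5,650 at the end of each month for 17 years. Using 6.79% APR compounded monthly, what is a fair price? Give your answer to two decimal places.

A$682,687.52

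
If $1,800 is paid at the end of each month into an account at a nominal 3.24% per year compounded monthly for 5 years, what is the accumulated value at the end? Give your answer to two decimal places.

Periodic rate i = 0.0324/12 = 0.0027; n = 5 × 12 = 60 periods.
Accumulation factor s(60|0.0027) = 65.038360; FV = 1800 × 65.038360 = 117,069.0471

$117,069.05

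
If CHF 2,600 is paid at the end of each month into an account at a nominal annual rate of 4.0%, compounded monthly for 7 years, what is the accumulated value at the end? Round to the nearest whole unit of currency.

CHF 251,561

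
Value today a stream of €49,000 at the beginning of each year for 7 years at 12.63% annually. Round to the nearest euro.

€246,915

PV = PMT · [1 − (1+i)^(−n)] / i × (1+i) = 49000 · 5.039082 = 246,915.0088
Payments are at the start of each period, so multiply by (1+i).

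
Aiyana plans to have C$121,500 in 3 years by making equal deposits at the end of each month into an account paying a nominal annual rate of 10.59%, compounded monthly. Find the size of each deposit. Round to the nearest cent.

C$2,881.97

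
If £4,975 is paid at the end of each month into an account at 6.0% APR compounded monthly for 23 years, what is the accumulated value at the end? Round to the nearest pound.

With 12 periods per year: i = 0.005, n = 276.
FV = 4975 × [(1+0.005)^276 − 1] / 0.005 = 4975 × 592.251446 = 2,946,450.9432

£2,946,451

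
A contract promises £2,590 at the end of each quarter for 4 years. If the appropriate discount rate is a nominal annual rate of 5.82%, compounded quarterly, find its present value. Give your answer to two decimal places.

Periodic rate i = 0.0582/4 = 0.01455; n = 4 × 4 = 16 periods.
Annuity factor a(16|0.01455) = 14.182671; PV = 2590 × 14.182671 = 36,733.1182

£36,733.12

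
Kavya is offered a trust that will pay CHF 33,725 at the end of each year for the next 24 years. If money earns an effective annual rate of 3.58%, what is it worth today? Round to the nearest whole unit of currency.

CHF 537,046

Annuity factor a(24|0.0358) = 15.924283; PV = 33725 × 15.924283 = 537,046.4283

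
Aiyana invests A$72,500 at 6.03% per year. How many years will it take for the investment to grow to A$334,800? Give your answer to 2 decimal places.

26.13 years

n = ln(334800/72500) / ln(1+0.0603) = ln(4.61793) / 0.058552 = 26.1298 years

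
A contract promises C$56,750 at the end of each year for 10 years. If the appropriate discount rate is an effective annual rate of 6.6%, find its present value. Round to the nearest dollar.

PV = 56750 × [1 − (1+0.066)^(−10)] / 0.066 = 56750 × 7.155308 = 406,063.7488

C$406,064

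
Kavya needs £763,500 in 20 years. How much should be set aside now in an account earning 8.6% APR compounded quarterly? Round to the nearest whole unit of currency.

£139,232

i = 0.086/4 = 0.0215 per quarter; n = 20·4 = 80.
PV = FV·(1+i)^(−n) = 763,500 × 0.182360 = 139,232.0969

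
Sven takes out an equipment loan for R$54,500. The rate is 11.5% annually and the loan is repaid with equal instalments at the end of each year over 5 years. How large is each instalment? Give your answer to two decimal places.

R$14,932.01

PMT = 54500 / ( [1 − (1+0.115)^(−5)] / 0.115 ) = 54500 / 3.649878 = 14,932.0066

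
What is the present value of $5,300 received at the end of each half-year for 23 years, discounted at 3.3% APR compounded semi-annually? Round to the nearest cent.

With 2 periods per year: i = 0.0165, n = 46.
PV = 5300 × [1 − (1+0.0165)^(−46)] / 0.0165 = 5300 × 32.058011 = 169,907.4596

$169,907.46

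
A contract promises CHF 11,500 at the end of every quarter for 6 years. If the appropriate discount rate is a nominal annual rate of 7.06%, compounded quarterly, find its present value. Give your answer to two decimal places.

With 4 periods per year: i = 0.01765, n = 24.
PV = PMT · [1 − (1+i)^(−n)] / i = 11500 · 19.427244 = 223,413.3027

CHF 223,413.30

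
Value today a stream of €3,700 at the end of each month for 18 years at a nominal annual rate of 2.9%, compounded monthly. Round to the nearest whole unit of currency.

€622,049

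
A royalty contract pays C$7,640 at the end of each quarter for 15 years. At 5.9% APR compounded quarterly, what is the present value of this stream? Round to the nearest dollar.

Periodic rate i = 0.059/4 = 0.01475; n = 15 × 4 = 60 periods.
PV = 7640 × [1 − (1+0.01475)^(−60)] / 0.01475 = 7640 × 39.634553 = 302,807.9827

C$302,808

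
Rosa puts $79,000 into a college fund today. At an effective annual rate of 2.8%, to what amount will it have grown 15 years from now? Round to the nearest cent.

FV = 79,000 × (1 + 0.028)^15 = 119,542.9066

$119,542.91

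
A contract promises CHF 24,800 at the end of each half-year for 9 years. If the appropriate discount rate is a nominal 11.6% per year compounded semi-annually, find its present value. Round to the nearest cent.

CHF 272,604.06

i = 0.116/2 = 0.058 per half-year; n = 9·2 = 18.
PV = 24800 × [1 − (1+0.058)^(−18)] / 0.058 = 24800 × 10.992099 = 272,604.0614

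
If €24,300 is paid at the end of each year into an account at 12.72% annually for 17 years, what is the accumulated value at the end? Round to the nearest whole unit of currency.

€1,271,597

FV = 24300 × [(1+0.1272)^17 − 1] / 0.1272 = 24300 × 52.329086 = 1,271,596.8007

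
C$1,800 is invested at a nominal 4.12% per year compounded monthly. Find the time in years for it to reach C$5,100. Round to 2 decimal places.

25.32 years

Periodic rate i = 0.0412/12 = 0.00343333.
n = ln(5100/1800) / ln(1+0.00343333) = ln(2.83333) / 0.003427 = 303.8565 months
= 303.8565/12 years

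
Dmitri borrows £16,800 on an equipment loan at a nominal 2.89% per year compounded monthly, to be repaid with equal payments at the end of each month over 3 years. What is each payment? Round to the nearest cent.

£487.75

With 12 periods per year: i = 0.00240833, n = 36.
PMT = 16800 / ( [1 − (1+0.00240833)^(−36)] / 0.00240833 ) = 16800 / 34.443852 = 487.7503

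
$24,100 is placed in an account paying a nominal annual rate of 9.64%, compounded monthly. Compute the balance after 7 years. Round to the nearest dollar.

Periodic rate i = 0.0964/12 = 0.00803333; n = 7 × 12 = 84 periods.
24,100 × (1+0.00803333)^84 = 24,100 × 1.958353 = 47,196.3153

$47,196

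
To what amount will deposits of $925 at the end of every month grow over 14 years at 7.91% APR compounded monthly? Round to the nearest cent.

i = 0.0791/12 = 0.00659167 per month; n = 14·12 = 168.
FV = PMT · [(1+i)^n − 1] / i = 925 · 305.765083 = 282,832.7022

$282,832.70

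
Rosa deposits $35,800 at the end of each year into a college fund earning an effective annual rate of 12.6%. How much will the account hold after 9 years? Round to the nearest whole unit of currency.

FV = 35800 × [(1+0.126)^9 − 1] / 0.126 = 35800 × 15.156206 = 542,592.1630

$542,592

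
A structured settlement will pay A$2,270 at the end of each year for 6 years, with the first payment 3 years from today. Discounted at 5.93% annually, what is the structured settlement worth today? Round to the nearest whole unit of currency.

Value one period before first payment (t=2): 2270 × [1 − (1+0.0593)^(−6)] / 0.0593 = 2270 × 4.928158 = 11,186.9180
Discount back 2 years: 11,186.9180 × (1+0.0593)^(−2) = 11,186.9180 × 0.891173 = 9,969.4801

A$9,969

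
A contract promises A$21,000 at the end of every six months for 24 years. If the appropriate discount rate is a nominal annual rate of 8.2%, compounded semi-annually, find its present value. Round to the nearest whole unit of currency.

A$437,756

Periodic rate i = 0.082/2 = 0.041; n = 24 × 2 = 48 periods.
PV = PMT · [1 − (1+i)^(−n)] / i = 21000 · 20.845531 = 437,756.1406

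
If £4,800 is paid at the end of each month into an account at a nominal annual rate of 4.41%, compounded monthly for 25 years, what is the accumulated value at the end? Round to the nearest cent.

i = 0.0441/12 = 0.003675 per month; n = 25·12 = 300.
Accumulation factor s(300|0.003675) = 545.743043; FV = 4800 × 545.743043 = 2,619,566.6058

£2,619,566.61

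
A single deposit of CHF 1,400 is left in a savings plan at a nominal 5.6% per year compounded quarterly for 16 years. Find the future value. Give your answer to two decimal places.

With 4 periods per year: i = 0.014, n = 64.
FV = PV·(1+i)^n = 1,400 × 2.434608 = 3,408.4518

CHF 3,408.45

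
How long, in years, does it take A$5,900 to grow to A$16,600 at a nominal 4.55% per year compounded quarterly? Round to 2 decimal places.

22.86 years

Periodic rate i = 0.0455/4 = 0.011375.
n = ln(16600/5900) / ln(1+0.011375) = ln(2.81356) / 0.011311 = 91.4569 quarters
= 91.4569/4 years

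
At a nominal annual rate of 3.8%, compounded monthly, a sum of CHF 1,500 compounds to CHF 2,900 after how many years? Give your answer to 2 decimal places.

17.38 years

Periodic rate i = 0.038/12 = 0.00316667.
(1+i)^n = 2900/1500 = 1.93333, so n = ln 1.93333 / ln 1.00317 = 208.5123 months
= 208.5123/12 years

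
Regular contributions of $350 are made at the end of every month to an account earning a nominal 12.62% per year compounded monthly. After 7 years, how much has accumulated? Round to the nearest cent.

$46,858.20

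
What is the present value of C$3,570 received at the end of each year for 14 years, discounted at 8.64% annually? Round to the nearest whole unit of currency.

PV = PMT · [1 − (1+i)^(−n)] / i = 3570 · 7.946388 = 28,368.6063

C$28,369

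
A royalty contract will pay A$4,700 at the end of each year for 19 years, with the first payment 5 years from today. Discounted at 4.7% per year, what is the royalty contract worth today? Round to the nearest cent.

A$48,445.50

Value one period before first payment (t=4): 4700 × [1 − (1+0.047)^(−19)] / 0.047 = 4700 × 12.386321 = 58,215.7080
PV₀ = 58,215.7080 / (1+0.047)^4 = 58,215.7080 / 1.201674 = 48,445.5016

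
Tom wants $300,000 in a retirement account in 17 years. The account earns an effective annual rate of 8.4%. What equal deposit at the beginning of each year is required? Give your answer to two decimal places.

FV-annuity factor × (1+i) = 37.940184; PMT = 300000 / 37.940184 = 7,907.1835

$7,907.18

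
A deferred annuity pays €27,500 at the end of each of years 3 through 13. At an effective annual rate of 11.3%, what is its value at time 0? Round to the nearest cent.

€135,946.78

PV at t=2 (ordinary 11-year annuity): 27500 × a(11|0.113) = 27500 × 6.123878 = 168,406.6523
Discount back 2 years: 168,406.6523 × (1+0.113)^(−2) = 168,406.6523 × 0.807253 = 135,946.7765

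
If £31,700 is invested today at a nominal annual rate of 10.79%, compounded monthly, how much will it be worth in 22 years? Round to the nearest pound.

With 12 periods per year: i = 0.00899167, n = 264.
FV = 31,700 × (1 + 0.00899167)^264 = 336,806.3100

£336,806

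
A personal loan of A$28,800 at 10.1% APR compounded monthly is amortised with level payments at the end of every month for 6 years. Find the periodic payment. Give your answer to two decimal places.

A$535.00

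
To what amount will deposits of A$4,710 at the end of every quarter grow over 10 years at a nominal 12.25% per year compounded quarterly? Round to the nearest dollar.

i = 0.1225/4 = 0.030625 per quarter; n = 10·4 = 40.
FV = 4710 × [(1+0.030625)^40 − 1] / 0.030625 = 4710 × 76.478614 = 360,214.2723

A$360,214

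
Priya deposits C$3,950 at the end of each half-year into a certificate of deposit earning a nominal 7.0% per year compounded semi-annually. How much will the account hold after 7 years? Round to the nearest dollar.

Periodic rate i = 0.07/2 = 0.035; n = 7 × 2 = 14 periods.
FV = PMT · [(1+i)^n − 1] / i = 3950 · 17.676986 = 69,824.0961

C$69,824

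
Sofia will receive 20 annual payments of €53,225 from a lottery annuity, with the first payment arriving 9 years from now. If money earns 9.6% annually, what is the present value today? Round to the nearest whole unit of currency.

Value one period before first payment (t=8): 53225 × [1 − (1+0.096)^(−20)] / 0.096 = 53225 × 8.751270 = 465,786.3472
Discount back 8 years: 465,786.3472 × (1+0.096)^(−8) = 465,786.3472 × 0.480303 = 223,718.7177

€223,719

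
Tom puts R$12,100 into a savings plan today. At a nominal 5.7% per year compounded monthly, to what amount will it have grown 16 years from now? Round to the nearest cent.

Periodic rate i = 0.057/12 = 0.00475; n = 16 × 12 = 192 periods.
FV = PV·(1+i)^n = 12,100 × 2.483927 = 30,055.5185

R$30,055.52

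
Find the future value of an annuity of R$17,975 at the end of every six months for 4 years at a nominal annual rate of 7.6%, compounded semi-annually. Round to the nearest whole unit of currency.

R$164,450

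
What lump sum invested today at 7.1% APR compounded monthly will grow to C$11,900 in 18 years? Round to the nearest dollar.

C$3,328

Periodic rate i = 0.071/12 = 0.00591667; n = 18 × 12 = 216 periods.
PV = 11,900 / (1 + 0.00591667)^216 = 11,900 / 3.575962 = 3,327.7763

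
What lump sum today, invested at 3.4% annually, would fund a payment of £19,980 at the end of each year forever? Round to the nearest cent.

£587,647.06

PV = PMT / i = 19980 / 0.034 = 587,647.0588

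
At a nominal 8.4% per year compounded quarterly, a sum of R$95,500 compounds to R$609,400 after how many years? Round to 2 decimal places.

Periodic rate i = 0.084/4 = 0.021.
n = ln(609400/95500) / ln(1+0.021) = ln(6.38115) / 0.020783 = 89.1782 quarters
= 89.1782/4 years

22.29 years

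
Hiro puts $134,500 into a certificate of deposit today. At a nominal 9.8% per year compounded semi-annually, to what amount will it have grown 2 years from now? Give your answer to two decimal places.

$162,863.68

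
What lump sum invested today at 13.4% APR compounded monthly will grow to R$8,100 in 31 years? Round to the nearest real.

R$130

i = 0.134/12 = 0.0111667 per month; n = 31·12 = 372.
Discount factor = (1+0.0111667)^(−372) = 0.016067; PV = 8,100 × 0.016067 = 130.1440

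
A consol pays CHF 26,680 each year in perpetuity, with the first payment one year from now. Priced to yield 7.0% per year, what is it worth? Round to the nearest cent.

PV = C/r = 26680/0.07 = 381,142.8571

CHF 381,142.86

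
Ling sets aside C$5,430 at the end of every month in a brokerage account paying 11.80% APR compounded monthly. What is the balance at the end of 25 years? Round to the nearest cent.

C$9,847,230.59

i = 0.118/12 = 0.00983333 per month; n = 25·12 = 300.
FV = PMT · [(1+i)^n − 1] / i = 5430 · 1813.486297 = 9,847,230.5906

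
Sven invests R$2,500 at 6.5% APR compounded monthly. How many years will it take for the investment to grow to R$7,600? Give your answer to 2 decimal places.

17.15 years

Periodic rate i = 0.065/12 = 0.00541667.
n = ln(7600/2500) / ln(1+0.00541667) = ln(3.04000) / 0.005402 = 205.8214 months
= 205.8214/12 years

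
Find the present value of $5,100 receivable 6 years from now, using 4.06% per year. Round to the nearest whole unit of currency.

PV = 5,100 / (1 + 0.0406)^6 = 5,100 / 1.269705 = 4,016.6801

$4,017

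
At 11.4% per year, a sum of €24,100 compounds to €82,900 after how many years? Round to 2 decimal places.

n = ln(82900/24100) / ln(1+0.114) = ln(3.43983) / 0.107957 = 11.4436 years

11.44 years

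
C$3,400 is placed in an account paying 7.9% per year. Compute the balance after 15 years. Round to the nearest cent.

FV = PV·(1+i)^n = 3,400 × 3.128396 = 10,636.5451

C$10,636.55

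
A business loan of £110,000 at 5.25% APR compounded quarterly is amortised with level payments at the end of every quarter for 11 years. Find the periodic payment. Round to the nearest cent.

£3,306.90

With 4 periods per year: i = 0.013125, n = 44.
PMT = 110000 / ( [1 − (1+0.013125)^(−44)] / 0.013125 ) = 110000 / 33.263799 = 3,306.8983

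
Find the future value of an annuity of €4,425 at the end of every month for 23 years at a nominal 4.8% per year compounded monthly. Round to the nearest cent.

€2,223,089.01

Periodic rate i = 0.048/12 = 0.004; n = 23 × 12 = 276 periods.
FV = PMT · [(1+i)^n − 1] / i = 4425 · 502.392996 = 2,223,089.0065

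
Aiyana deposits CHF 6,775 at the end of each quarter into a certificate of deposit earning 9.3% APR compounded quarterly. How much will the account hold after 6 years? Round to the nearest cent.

CHF 214,483.21

Periodic rate i = 0.093/4 = 0.02325; n = 6 × 4 = 24 periods.
FV = PMT · [(1+i)^n − 1] / i = 6775 · 31.658039 = 214,483.2129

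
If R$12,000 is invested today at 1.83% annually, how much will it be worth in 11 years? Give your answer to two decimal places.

R$14,649.22

FV = 12,000 × (1 + 0.0183)^11 = 14,649.2175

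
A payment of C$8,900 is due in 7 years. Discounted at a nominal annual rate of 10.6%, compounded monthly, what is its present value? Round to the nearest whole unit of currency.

C$4,252

Periodic rate i = 0.106/12 = 0.00883333; n = 7 × 12 = 84 periods.
PV = FV·(1+i)^(−n) = 8,900 × 0.477715 = 4,251.6591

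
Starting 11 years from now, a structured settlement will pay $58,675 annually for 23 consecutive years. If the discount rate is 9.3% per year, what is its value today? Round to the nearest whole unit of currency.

$225,744

PV at t=10 (ordinary 23-year annuity): 58675 × a(23|0.093) = 58675 × 9.361925 = 549,310.9222
Discount back 10 years: 549,310.9222 × (1+0.093)^(−10) = 549,310.9222 × 0.410959 = 225,744.2073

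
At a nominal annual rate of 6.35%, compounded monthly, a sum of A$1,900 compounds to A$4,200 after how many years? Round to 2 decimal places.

12.52 years

Periodic rate i = 0.0635/12 = 0.00529167.
(1+i)^n = 4200/1900 = 2.21053, so n = ln 2.21053 / ln 1.00529 = 150.2981 months
= 150.2981/12 years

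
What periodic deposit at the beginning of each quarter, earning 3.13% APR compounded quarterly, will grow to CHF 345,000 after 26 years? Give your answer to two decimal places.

Periodic rate i = 0.0313/4 = 0.007825; n = 26 × 4 = 104 periods.
FV-annuity factor × (1+i) = 160.908153; PMT = 345000 / 160.908153 = 2,144.0803

CHF 2,144.08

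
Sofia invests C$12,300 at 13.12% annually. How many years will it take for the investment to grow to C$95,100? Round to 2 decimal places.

16.59 years

(1+i)^n = 95100/12300 = 7.73171, so n = ln 7.73171 / ln 1.1312 = 16.5911 years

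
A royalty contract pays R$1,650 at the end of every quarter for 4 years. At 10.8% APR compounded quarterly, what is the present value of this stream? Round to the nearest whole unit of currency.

R$21,209

Periodic rate i = 0.108/4 = 0.027; n = 4 × 4 = 16 periods.
PV = PMT · [1 − (1+i)^(−n)] / i = 1650 · 12.854095 = 21,209.2564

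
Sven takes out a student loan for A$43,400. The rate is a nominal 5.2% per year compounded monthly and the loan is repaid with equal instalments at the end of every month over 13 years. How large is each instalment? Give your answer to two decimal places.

A$383.33

With 12 periods per year: i = 0.00433333, n = 156.
PMT = 43400 / ( [1 − (1+0.00433333)^(−156)] / 0.00433333 ) = 43400 / 113.217481 = 383.3330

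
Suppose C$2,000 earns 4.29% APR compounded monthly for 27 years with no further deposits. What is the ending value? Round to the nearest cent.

C$6,355.89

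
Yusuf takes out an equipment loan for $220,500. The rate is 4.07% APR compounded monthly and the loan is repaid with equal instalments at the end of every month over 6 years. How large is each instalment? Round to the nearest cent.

With 12 periods per year: i = 0.00339167, n = 72.
PMT = 220500 / ( [1 − (1+0.00339167)^(−72)] / 0.00339167 ) = 220500 / 63.787317 = 3,456.8000

$3,456.80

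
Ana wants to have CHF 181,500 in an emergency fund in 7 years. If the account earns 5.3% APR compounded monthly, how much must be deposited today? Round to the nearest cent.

With 12 periods per year: i = 0.00441667, n = 84.
PV = FV·(1+i)^(−n) = 181,500 × 0.690608 = 125,345.3266

CHF 125,345.33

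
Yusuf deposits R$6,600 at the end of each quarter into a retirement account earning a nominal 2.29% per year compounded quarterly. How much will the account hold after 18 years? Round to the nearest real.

i = 0.0229/4 = 0.005725 per quarter; n = 18·4 = 72.
Accumulation factor s(72|0.005725) = 88.796926; FV = 6600 × 88.796926 = 586,059.7146

R$586,060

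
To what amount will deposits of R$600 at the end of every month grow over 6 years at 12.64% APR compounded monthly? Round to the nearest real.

R$64,162

Periodic rate i = 0.1264/12 = 0.0105333; n = 6 × 12 = 72 periods.
FV = PMT · [(1+i)^n − 1] / i = 600 · 106.937351 = 64,162.4105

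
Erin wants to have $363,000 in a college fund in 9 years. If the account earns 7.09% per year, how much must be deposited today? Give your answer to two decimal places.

PV = 363,000 / (1 + 0.0709)^9 = 363,000 / 1.852423 = 195,959.5159

$195,959.52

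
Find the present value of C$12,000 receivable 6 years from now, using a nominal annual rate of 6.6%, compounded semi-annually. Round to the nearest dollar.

Periodic rate i = 0.066/2 = 0.033; n = 6 × 2 = 12 periods.
Discount factor = (1+0.033)^(−12) = 0.677323; PV = 12,000 × 0.677323 = 8,127.8820

C$8,128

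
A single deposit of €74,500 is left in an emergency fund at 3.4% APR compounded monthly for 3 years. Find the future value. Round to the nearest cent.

€82,488.17

Periodic rate i = 0.034/12 = 0.00283333; n = 3 × 12 = 36 periods.
FV = 74,500 × (1 + 0.00283333)^36 = 82,488.1707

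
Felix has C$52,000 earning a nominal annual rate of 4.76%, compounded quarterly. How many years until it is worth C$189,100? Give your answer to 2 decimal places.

27.28 years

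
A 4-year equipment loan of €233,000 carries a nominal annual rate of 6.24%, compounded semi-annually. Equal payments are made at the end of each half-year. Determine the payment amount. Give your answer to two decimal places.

€33,360.57

With 2 periods per year: i = 0.0312, n = 8.
Annuity-PV factor = 6.984293; PMT = 233000 / 6.984293 = 33,360.5706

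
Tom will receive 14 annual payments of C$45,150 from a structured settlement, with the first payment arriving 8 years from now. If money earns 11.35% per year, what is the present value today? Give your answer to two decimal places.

Value one period before first payment (t=7): 45150 × [1 − (1+0.1135)^(−14)] / 0.1135 = 45150 × 6.854698 = 309,489.6120
PV₀ = 309,489.6120 / (1+0.1135)^7 = 309,489.6120 / 2.122421 = 145,819.1381

C$145,819.14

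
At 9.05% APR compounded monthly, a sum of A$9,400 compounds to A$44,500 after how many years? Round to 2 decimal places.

17.24 years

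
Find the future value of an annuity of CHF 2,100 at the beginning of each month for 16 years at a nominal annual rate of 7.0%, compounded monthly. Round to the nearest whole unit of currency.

CHF 744,078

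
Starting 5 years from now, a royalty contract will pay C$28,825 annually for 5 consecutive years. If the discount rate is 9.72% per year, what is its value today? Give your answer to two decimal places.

Value one period before first payment (t=4): 28825 × [1 − (1+0.0972)^(−5)] / 0.0972 = 28825 × 3.818059 = 110,055.5505
Discount back 4 years: 110,055.5505 × (1+0.0972)^(−4) = 110,055.5505 × 0.690012 = 75,939.6786

C$75,939.68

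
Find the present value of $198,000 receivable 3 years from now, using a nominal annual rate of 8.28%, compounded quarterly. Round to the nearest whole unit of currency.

$154,842

With 4 periods per year: i = 0.0207, n = 12.
PV = 198,000 / (1 + 0.0207)^12 = 198,000 / 1.278726 = 154,841.6580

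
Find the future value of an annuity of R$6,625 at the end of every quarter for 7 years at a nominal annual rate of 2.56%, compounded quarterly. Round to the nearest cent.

R$202,452.85

Periodic rate i = 0.0256/4 = 0.0064; n = 7 × 4 = 28 periods.
Accumulation factor s(28|0.0064) = 30.558921; FV = 6625 × 30.558921 = 202,452.8541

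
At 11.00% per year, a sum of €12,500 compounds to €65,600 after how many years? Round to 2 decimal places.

15.89 years

n = ln(65600/12500) / ln(1+0.11) = ln(5.24800) / 0.104360 = 15.8858 years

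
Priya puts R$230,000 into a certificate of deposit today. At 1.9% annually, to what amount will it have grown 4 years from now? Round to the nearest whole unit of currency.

FV = PV·(1+i)^n = 230,000 × 1.078194 = 247,984.5203

R$247,985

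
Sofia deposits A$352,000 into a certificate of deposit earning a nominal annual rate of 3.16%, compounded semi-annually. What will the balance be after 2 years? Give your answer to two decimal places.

A$374,779.22

i = 0.0316/2 = 0.0158 per half-year; n = 2·2 = 4.
352,000 × (1+0.0158)^4 = 352,000 × 1.064714 = 374,779.2152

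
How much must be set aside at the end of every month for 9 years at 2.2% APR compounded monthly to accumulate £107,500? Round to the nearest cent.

Periodic rate i = 0.022/12 = 0.00183333; n = 9 × 12 = 108 periods.
PMT = 107500 / ( [(1+0.00183333)^108 − 1] / 0.00183333 ) = 107500 / 119.313514 = 900.9876

£900.99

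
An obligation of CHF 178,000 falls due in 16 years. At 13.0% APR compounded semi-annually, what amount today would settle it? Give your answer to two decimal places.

CHF 23,726.44

Periodic rate i = 0.13/2 = 0.065; n = 16 × 2 = 32 periods.
Discount factor = (1+0.065)^(−32) = 0.133295; PV = 178,000 × 0.133295 = 23,726.4386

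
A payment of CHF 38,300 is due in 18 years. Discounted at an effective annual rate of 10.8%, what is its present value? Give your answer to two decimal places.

CHF 6,046.21

PV = 38,300 / (1 + 0.108)^18 = 38,300 / 6.334549 = 6,046.2080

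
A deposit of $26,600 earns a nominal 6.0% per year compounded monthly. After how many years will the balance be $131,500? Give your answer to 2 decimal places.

26.70 years

Periodic rate i = 0.06/12 = 0.005.
(1+i)^n = 131500/26600 = 4.94361, so n = ln 4.94361 / ln 1.005 = 320.4175 months
= 320.4175/12 years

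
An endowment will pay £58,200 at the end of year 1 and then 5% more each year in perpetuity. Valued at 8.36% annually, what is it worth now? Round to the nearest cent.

PV = PMT / (i − g) = 58200 / (0.0836 − 0.05) = 58200 / 0.033600 = 1,732,142.8571

£1,732,142.86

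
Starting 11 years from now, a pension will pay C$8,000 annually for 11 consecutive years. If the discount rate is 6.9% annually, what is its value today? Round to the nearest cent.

C$30,935.95

PV at t=10 (ordinary 11-year annuity): 8000 × a(11|0.069) = 8000 × 7.536168 = 60,289.3418
Discount back 10 years: 60,289.3418 × (1+0.069)^(−10) = 60,289.3418 × 0.513125 = 30,935.9524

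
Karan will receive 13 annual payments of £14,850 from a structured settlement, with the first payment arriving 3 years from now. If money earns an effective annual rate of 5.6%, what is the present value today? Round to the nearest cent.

£120,693.17

Value one period before first payment (t=2): 14850 × [1 − (1+0.056)^(−13)] / 0.056 = 14850 × 9.063253 = 134,589.3027
Discount back 2 years: 134,589.3027 × (1+0.056)^(−2) = 134,589.3027 × 0.896752 = 120,693.1734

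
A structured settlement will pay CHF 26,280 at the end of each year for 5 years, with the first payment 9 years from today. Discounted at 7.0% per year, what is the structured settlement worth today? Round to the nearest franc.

CHF 62,713

PV at t=8 (ordinary 5-year annuity): 26280 × a(5|0.07) = 26280 × 4.100197 = 107,753.1886
Discount back 8 years: 107,753.1886 × (1+0.07)^(−8) = 107,753.1886 × 0.582009 = 62,713.3368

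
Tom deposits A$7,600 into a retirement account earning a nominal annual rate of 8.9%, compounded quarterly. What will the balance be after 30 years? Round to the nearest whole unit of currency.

A$106,578

i = 0.089/4 = 0.02225 per quarter; n = 30·4 = 120.
FV = 7,600 × (1 + 0.02225)^120 = 106,578.0818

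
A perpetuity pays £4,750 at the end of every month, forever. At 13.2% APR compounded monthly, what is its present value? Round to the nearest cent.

Periodic rate i = 0.132/12 = 0.011.
PV = PMT / i = 4750 / 0.011 = 431,818.1818

£431,818.18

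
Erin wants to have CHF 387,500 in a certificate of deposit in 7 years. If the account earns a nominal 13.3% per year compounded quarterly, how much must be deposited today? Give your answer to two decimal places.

CHF 155,067.26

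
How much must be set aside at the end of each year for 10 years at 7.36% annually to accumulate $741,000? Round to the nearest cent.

$52,726.60

PMT = 741000 / ( [(1+0.0736)^10 − 1] / 0.0736 ) = 741000 / 14.053627 = 52,726.6006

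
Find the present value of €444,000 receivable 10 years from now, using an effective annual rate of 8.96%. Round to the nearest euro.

PV = FV·(1+i)^(−n) = 444,000 × 0.423964 = 188,240.0478

€188,240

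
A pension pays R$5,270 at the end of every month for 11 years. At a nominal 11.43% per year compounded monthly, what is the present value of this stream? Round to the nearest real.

R$394,977

Periodic rate i = 0.1143/12 = 0.009525; n = 11 × 12 = 132 periods.
PV = PMT · [1 − (1+i)^(−n)] / i = 5270 · 74.948208 = 394,977.0578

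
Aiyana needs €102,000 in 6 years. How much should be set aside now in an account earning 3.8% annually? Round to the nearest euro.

€81,549

PV = FV·(1+i)^(−n) = 102,000 × 0.799495 = 81,548.5138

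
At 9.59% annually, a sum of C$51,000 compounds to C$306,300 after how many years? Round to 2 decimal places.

19.58 years

n = ln(306300/51000) / ln(1+0.0959) = ln(6.00588) / 0.091576 = 19.5765 years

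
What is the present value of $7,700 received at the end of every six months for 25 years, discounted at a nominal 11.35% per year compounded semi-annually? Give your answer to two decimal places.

$127,094.42

i = 0.1135/2 = 0.05675 per half-year; n = 25·2 = 50.
Annuity factor a(50|0.05675) = 16.505769; PV = 7700 × 16.505769 = 127,094.4239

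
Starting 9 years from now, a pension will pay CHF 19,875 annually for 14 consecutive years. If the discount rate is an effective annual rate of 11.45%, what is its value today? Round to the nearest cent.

PV at t=8 (ordinary 14-year annuity): 19875 × a(14|0.1145) = 19875 × 6.819045 = 135,528.5106
PV₀ = 135,528.5106 / (1+0.1145)^8 = 135,528.5106 / 2.380349 = 56,936.4104

CHF 56,936.41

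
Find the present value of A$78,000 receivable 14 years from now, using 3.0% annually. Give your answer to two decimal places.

PV = 78,000 / (1 + 0.03)^14 = 78,000 / 1.512590 = 51,567.1889

A$51,567.19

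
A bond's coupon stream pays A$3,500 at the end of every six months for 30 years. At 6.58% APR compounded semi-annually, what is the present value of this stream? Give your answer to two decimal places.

With 2 periods per year: i = 0.0329, n = 60.
Annuity factor a(60|0.0329) = 26.036934; PV = 3500 × 26.036934 = 91,129.2682

A$91,129.27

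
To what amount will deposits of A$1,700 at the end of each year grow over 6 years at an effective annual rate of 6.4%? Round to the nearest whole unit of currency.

A$11,978

FV = PMT · [(1+i)^n − 1] / i = 1700 · 7.045954 = 11,978.1216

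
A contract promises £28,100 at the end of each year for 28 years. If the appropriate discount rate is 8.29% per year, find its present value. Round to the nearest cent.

PV = PMT · [1 − (1+i)^(−n)] / i = 28100 · 10.765632 = 302,514.2545

£302,514.25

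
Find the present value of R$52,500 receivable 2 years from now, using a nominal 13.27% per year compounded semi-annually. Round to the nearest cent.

With 2 periods per year: i = 0.06635, n = 4.
PV = FV·(1+i)^(−n) = 52,500 × 0.773394 = 40,603.1951

R$40,603.20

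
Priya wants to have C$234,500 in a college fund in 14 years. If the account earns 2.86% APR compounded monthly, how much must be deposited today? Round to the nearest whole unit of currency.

Periodic rate i = 0.0286/12 = 0.00238333; n = 14 × 12 = 168 periods.
PV = 234,500 / (1 + 0.00238333)^168 = 234,500 / 1.491711 = 157,202.0585

C$157,202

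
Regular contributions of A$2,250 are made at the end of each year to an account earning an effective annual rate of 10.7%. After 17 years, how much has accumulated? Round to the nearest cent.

Accumulation factor s(17|0.107) = 43.271169; FV = 2250 × 43.271169 = 97,360.1293

A$97,360.13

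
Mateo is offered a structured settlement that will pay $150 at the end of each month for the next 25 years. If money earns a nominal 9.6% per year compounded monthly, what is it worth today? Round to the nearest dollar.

i = 0.096/12 = 0.008 per month; n = 25·12 = 300.
PV = 150 × [1 − (1+0.008)^(−300)] / 0.008 = 150 × 113.551453 = 17,032.7179

$17,033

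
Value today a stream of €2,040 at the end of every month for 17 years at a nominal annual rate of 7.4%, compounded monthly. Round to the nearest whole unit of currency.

i = 0.074/12 = 0.00616667 per month; n = 17·12 = 204.
Annuity factor a(204|0.00616667) = 115.893736; PV = 2040 × 115.893736 = 236,423.2207

€236,423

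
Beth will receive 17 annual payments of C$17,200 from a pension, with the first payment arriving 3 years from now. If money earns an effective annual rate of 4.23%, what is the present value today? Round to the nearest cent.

C$189,219.40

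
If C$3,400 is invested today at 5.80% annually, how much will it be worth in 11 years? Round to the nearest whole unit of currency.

C$6,322

3,400 × (1+0.058)^11 = 3,400 × 1.859269 = 6,321.5163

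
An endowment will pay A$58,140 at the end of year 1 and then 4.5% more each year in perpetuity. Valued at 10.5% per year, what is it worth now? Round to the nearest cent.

A$969,000.00

PV = PMT / (i − g) = 58140 / (0.105 − 0.045) = 58140 / 0.060000 = 969,000.0000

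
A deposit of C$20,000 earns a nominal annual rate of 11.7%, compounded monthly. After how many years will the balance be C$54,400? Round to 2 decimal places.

8.59 years

Periodic rate i = 0.117/12 = 0.00975.
n = ln(54400/20000) / ln(1+0.00975) = ln(2.72000) / 0.009703 = 103.1284 months
= 103.1284/12 years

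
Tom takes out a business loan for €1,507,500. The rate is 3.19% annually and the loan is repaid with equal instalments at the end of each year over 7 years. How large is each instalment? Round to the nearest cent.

Annuity-PV factor = 6.185912; PMT = 1.5075e+06 / 6.185912 = 243,698.9130

€243,698.91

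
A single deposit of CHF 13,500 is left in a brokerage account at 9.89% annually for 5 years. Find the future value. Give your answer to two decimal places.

CHF 21,633.39

13,500 × (1+0.0989)^5 = 13,500 × 1.602474 = 21,633.3928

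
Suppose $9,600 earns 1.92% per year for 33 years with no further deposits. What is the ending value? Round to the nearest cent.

$17,981.75

FV = PV·(1+i)^n = 9,600 × 1.873099 = 17,981.7489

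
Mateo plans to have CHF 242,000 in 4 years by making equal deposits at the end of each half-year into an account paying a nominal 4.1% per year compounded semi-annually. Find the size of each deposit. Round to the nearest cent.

i = 0.041/2 = 0.0205 per half-year; n = 4·2 = 8.
FV-annuity factor = 8.598147; PMT = 242000 / 8.598147 = 28,145.5991

CHF 28,145.60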